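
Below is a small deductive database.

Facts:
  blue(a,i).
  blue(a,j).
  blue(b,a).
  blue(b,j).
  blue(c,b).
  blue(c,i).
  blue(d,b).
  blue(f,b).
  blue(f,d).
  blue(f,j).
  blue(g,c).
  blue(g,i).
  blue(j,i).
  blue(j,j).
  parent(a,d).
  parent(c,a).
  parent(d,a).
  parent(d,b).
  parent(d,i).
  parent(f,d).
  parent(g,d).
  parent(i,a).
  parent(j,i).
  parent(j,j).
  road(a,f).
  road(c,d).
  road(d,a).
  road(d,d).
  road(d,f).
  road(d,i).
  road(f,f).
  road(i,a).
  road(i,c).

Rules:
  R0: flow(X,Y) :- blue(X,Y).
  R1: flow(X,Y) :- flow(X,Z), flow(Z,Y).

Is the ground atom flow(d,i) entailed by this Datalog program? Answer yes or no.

round 1: derive flow(a,i) via R0 from blue(a,i)
round 1: derive flow(a,j) via R0 from blue(a,j)
round 1: derive flow(b,a) via R0 from blue(b,a)
round 1: derive flow(b,j) via R0 from blue(b,j)
round 1: derive flow(c,b) via R0 from blue(c,b)
round 1: derive flow(c,i) via R0 from blue(c,i)
round 1: derive flow(d,b) via R0 from blue(d,b)
round 1: derive flow(f,b) via R0 from blue(f,b)
round 1: derive flow(f,d) via R0 from blue(f,d)
round 1: derive flow(f,j) via R0 from blue(f,j)
round 1: derive flow(g,c) via R0 from blue(g,c)
round 1: derive flow(g,i) via R0 from blue(g,i)
round 1: derive flow(j,i) via R0 from blue(j,i)
round 1: derive flow(j,j) via R0 from blue(j,j)
round 2: derive flow(b,i) via R1 from flow(b,a), flow(a,i)
round 2: derive flow(c,a) via R1 from flow(c,b), flow(b,a)
round 2: derive flow(c,j) via R1 from flow(c,b), flow(b,j)
round 2: derive flow(d,a) via R1 from flow(d,b), flow(b,a)
round 2: derive flow(d,j) via R1 from flow(d,b), flow(b,j)
round 2: derive flow(f,a) via R1 from flow(f,b), flow(b,a)
round 2: derive flow(f,i) via R1 from flow(f,j), flow(j,i)
round 2: derive flow(g,b) via R1 from flow(g,c), flow(c,b)
round 3: derive flow(d,i) via R1 from flow(d,a), flow(a,i)
round 3: derive flow(g,a) via R1 from flow(g,b), flow(b,a)
round 3: derive flow(g,j) via R1 from flow(g,b), flow(b,j)

yes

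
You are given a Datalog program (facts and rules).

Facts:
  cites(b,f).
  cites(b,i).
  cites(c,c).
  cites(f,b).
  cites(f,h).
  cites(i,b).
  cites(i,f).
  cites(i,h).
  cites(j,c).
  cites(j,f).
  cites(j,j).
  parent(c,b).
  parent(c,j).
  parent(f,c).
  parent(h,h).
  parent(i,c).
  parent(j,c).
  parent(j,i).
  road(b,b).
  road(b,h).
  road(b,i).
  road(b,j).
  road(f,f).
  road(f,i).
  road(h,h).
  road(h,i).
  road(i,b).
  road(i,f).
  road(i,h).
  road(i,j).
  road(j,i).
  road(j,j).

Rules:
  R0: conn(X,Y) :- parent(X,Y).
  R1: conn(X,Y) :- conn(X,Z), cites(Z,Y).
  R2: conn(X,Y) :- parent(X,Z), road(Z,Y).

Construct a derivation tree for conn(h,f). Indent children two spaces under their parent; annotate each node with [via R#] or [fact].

conn(h,f)  [via R1]
  conn(h,i)  [via R2]
    parent(h,h)  [fact]
    road(h,i)  [fact]
  cites(i,f)  [fact]

round 1: derive conn(c,b) via R0 from parent(c,b)
round 1: derive conn(c,j) via R0 from parent(c,j)
round 1: derive conn(f,c) via R0 from parent(f,c)
round 1: derive conn(h,h) via R0 from parent(h,h)
round 1: derive conn(i,c) via R0 from parent(i,c)
round 1: derive conn(j,c) via R0 from parent(j,c)
round 1: derive conn(j,i) via R0 from parent(j,i)
round 1: derive conn(c,h) via R2 from parent(c,b), road(b,h)
round 1: derive conn(c,i) via R2 from parent(c,b), road(b,i)
round 1: derive conn(h,i) via R2 from parent(h,h), road(h,i)
round 1: derive conn(j,b) via R2 from parent(j,i), road(i,b)
round 1: derive conn(j,f) via R2 from parent(j,i), road(i,f)
round 1: derive conn(j,h) via R2 from parent(j,i), road(i,h)
round 1: derive conn(j,j) via R2 from parent(j,i), road(i,j)
round 2: derive conn(c,c) via R1 from conn(c,j), cites(j,c)
round 2: derive conn(c,f) via R1 from conn(c,b), cites(b,f)
round 2: derive conn(h,b) via R1 from conn(h,i), cites(i,b)
round 2: derive conn(h,f) via R1 from conn(h,i), cites(i,f)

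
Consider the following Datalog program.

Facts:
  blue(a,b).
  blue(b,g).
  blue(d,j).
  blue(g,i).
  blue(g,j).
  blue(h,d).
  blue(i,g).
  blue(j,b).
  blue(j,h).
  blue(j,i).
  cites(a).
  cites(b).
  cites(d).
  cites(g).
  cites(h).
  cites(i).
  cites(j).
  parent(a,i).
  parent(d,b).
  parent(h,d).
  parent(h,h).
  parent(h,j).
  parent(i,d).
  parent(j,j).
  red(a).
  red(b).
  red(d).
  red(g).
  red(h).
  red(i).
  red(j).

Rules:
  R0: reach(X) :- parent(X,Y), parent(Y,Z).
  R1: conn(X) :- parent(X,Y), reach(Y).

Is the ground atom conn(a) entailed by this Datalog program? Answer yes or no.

yes

round 1: derive reach(a) via R0 from parent(a,i), parent(i,d)
round 1: derive reach(h) via R0 from parent(h,d), parent(d,b)
round 1: derive reach(i) via R0 from parent(i,d), parent(d,b)
round 1: derive reach(j) via R0 from parent(j,j), parent(j,j)
round 2: derive conn(a) via R1 from parent(a,i), reach(i)
round 2: derive conn(h) via R1 from parent(h,h), reach(h)
round 2: derive conn(j) via R1 from parent(j,j), reach(j)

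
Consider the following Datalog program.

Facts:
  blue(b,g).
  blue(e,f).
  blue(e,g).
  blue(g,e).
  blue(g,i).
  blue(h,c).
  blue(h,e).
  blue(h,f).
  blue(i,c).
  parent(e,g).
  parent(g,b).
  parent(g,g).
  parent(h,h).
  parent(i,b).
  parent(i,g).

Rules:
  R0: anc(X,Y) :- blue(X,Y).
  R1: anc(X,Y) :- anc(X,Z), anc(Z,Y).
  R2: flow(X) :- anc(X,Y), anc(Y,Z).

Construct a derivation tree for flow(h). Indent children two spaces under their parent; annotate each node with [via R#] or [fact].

round 1: derive anc(b,g) via R0 from blue(b,g)
round 1: derive anc(e,f) via R0 from blue(e,f)
round 1: derive anc(e,g) via R0 from blue(e,g)
round 1: derive anc(g,e) via R0 from blue(g,e)
round 1: derive anc(g,i) via R0 from blue(g,i)
round 1: derive anc(h,c) via R0 from blue(h,c)
round 1: derive anc(h,e) via R0 from blue(h,e)
round 1: derive anc(h,f) via R0 from blue(h,f)
round 1: derive anc(i,c) via R0 from blue(i,c)
round 2: derive anc(b,e) via R1 from anc(b,g), anc(g,e)
round 2: derive anc(b,i) via R1 from anc(b,g), anc(g,i)
round 2: derive anc(e,e) via R1 from anc(e,g), anc(g,e)
round 2: derive anc(e,i) via R1 from anc(e,g), anc(g,i)
round 2: derive anc(g,c) via R1 from anc(g,i), anc(i,c)
round 2: derive anc(g,f) via R1 from anc(g,e), anc(e,f)
round 2: derive anc(g,g) via R1 from anc(g,e), anc(e,g)
round 2: derive anc(h,g) via R1 from anc(h,e), anc(e,g)
round 2: derive flow(b) via R2 from anc(b,g), anc(g,e)
round 2: derive flow(e) via R2 from anc(e,g), anc(g,e)
round 2: derive flow(g) via R2 from anc(g,e), anc(e,f)
round 2: derive flow(h) via R2 from anc(h,e), anc(e,f)
round 3: derive anc(b,c) via R1 from anc(b,g), anc(g,c)
round 3: derive anc(b,f) via R1 from anc(b,e), anc(e,f)
round 3: derive anc(e,c) via R1 from anc(e,g), anc(g,c)
round 3: derive anc(h,i) via R1 from anc(h,e), anc(e,i)

flow(h)  [via R2]
  anc(h,e)  [via R0]
    blue(h,e)  [fact]
  anc(e,f)  [via R0]
    blue(e,f)  [fact]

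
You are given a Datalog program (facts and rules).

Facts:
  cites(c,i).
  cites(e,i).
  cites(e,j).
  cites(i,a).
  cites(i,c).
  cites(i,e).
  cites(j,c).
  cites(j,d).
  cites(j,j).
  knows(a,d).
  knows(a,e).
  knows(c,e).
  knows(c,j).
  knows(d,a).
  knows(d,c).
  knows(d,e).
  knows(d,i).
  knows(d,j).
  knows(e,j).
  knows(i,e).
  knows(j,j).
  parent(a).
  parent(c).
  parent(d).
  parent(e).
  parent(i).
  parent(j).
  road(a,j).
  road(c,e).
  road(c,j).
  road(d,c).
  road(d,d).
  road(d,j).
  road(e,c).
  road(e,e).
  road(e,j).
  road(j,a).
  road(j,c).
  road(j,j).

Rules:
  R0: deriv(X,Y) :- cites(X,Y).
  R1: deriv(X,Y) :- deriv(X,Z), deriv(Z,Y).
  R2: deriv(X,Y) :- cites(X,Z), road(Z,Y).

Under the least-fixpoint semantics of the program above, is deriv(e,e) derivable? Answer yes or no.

yes

round 1: derive deriv(c,i) via R0 from cites(c,i)
round 1: derive deriv(e,i) via R0 from cites(e,i)
round 1: derive deriv(e,j) via R0 from cites(e,j)
round 1: derive deriv(i,a) via R0 from cites(i,a)
round 1: derive deriv(i,c) via R0 from cites(i,c)
round 1: derive deriv(i,e) via R0 from cites(i,e)
round 1: derive deriv(j,c) via R0 from cites(j,c)
round 1: derive deriv(j,d) via R0 from cites(j,d)
round 1: derive deriv(j,j) via R0 from cites(j,j)
round 1: derive deriv(e,a) via R2 from cites(e,j), road(j,a)
round 1: derive deriv(e,c) via R2 from cites(e,j), road(j,c)
round 1: derive deriv(i,j) via R2 from cites(i,a), road(a,j)
round 1: derive deriv(j,a) via R2 from cites(j,j), road(j,a)
round 1: derive deriv(j,e) via R2 from cites(j,c), road(c,e)
round 2: derive deriv(c,a) via R1 from deriv(c,i), deriv(i,a)
round 2: derive deriv(c,c) via R1 from deriv(c,i), deriv(i,c)
round 2: derive deriv(c,e) via R1 from deriv(c,i), deriv(i,e)
round 2: derive deriv(c,j) via R1 from deriv(c,i), deriv(i,j)
round 2: derive deriv(e,d) via R1 from deriv(e,j), deriv(j,d)
round 2: derive deriv(e,e) via R1 from deriv(e,i), deriv(i,e)
round 2: derive deriv(i,d) via R1 from deriv(i,j), deriv(j,d)
round 2: derive deriv(i,i) via R1 from deriv(i,c), deriv(c,i)
round 2: derive deriv(j,i) via R1 from deriv(j,c), deriv(c,i)
round 3: derive deriv(c,d) via R1 from deriv(c,e), deriv(e,d)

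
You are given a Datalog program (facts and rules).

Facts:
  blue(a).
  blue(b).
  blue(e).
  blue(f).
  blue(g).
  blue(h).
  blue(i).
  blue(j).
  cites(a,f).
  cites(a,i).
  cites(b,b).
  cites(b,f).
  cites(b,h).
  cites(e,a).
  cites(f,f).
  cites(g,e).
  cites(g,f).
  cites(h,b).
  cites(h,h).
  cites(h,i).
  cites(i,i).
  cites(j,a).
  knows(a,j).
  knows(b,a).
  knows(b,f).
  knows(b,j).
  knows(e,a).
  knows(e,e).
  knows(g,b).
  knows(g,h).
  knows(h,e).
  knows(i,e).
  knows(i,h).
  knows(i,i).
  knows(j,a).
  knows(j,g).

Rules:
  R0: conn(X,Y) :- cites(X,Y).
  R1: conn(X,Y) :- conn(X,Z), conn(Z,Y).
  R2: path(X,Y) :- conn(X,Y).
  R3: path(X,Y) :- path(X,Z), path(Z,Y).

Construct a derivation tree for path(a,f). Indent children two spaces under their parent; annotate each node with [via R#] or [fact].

round 1: derive conn(a,f) via R0 from cites(a,f)
round 1: derive conn(a,i) via R0 from cites(a,i)
round 1: derive conn(b,b) via R0 from cites(b,b)
round 1: derive conn(b,f) via R0 from cites(b,f)
round 1: derive conn(b,h) via R0 from cites(b,h)
round 1: derive conn(e,a) via R0 from cites(e,a)
round 1: derive conn(f,f) via R0 from cites(f,f)
round 1: derive conn(g,e) via R0 from cites(g,e)
round 1: derive conn(g,f) via R0 from cites(g,f)
round 1: derive conn(h,b) via R0 from cites(h,b)
round 1: derive conn(h,h) via R0 from cites(h,h)
round 1: derive conn(h,i) via R0 from cites(h,i)
round 1: derive conn(i,i) via R0 from cites(i,i)
round 1: derive conn(j,a) via R0 from cites(j,a)
round 2: derive conn(b,i) via R1 from conn(b,h), conn(h,i)
round 2: derive conn(e,f) via R1 from conn(e,a), conn(a,f)
round 2: derive conn(e,i) via R1 from conn(e,a), conn(a,i)
round 2: derive conn(g,a) via R1 from conn(g,e), conn(e,a)
round 2: derive conn(h,f) via R1 from conn(h,b), conn(b,f)
round 2: derive conn(j,f) via R1 from conn(j,a), conn(a,f)
round 2: derive conn(j,i) via R1 from conn(j,a), conn(a,i)
round 2: derive path(a,f) via R2 from conn(a,f)
round 2: derive path(a,i) via R2 from conn(a,i)
round 2: derive path(b,b) via R2 from conn(b,b)
round 2: derive path(b,f) via R2 from conn(b,f)
round 2: derive path(b,h) via R2 from conn(b,h)
round 2: derive path(e,a) via R2 from conn(e,a)
round 2: derive path(f,f) via R2 from conn(f,f)
round 2: derive path(g,e) via R2 from conn(g,e)
round 2: derive path(g,f) via R2 from conn(g,f)
round 2: derive path(h,b) via R2 from conn(h,b)
round 2: derive path(h,h) via R2 from conn(h,h)
round 2: derive path(h,i) via R2 from conn(h,i)
round 2: derive path(i,i) via R2 from conn(i,i)
round 2: derive path(j,a) via R2 from conn(j,a)
round 3: derive conn(g,i) via R1 from conn(g,a), conn(a,i)
round 3: derive path(b,i) via R2 from conn(b,i)
round 3: derive path(e,f) via R2 from conn(e,f)
round 3: derive path(e,i) via R2 from conn(e,i)
round 3: derive path(g,a) via R2 from conn(g,a)
round 3: derive path(h,f) via R2 from conn(h,f)
round 3: derive path(j,f) via R2 from conn(j,f)
round 3: derive path(j,i) via R2 from conn(j,i)
round 4: derive path(g,i) via R2 from conn(g,i)

path(a,f)  [via R2]
  conn(a,f)  [via R0]
    cites(a,f)  [fact]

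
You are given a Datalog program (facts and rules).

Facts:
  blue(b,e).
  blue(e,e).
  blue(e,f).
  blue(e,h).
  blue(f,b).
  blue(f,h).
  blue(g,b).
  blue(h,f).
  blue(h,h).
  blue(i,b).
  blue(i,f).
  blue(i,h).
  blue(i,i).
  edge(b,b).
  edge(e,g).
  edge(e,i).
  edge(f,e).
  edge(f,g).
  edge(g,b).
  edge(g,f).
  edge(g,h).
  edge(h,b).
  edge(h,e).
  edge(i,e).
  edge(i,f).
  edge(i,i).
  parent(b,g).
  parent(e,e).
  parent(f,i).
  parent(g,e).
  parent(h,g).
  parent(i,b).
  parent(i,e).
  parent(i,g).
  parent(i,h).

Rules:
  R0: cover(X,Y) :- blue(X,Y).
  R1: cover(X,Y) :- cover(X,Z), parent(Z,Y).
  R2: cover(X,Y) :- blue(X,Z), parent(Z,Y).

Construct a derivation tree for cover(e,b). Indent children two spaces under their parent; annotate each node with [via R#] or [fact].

cover(e,b)  [via R1]
  cover(e,i)  [via R2]
    blue(e,f)  [fact]
    parent(f,i)  [fact]
  parent(i,b)  [fact]

round 1: derive cover(b,e) via R0 from blue(b,e)
round 1: derive cover(e,e) via R0 from blue(e,e)
round 1: derive cover(e,f) via R0 from blue(e,f)
round 1: derive cover(e,h) via R0 from blue(e,h)
round 1: derive cover(f,b) via R0 from blue(f,b)
round 1: derive cover(f,h) via R0 from blue(f,h)
round 1: derive cover(g,b) via R0 from blue(g,b)
round 1: derive cover(h,f) via R0 from blue(h,f)
round 1: derive cover(h,h) via R0 from blue(h,h)
round 1: derive cover(i,b) via R0 from blue(i,b)
round 1: derive cover(i,f) via R0 from blue(i,f)
round 1: derive cover(i,h) via R0 from blue(i,h)
round 1: derive cover(i,i) via R0 from blue(i,i)
round 1: derive cover(e,g) via R2 from blue(e,h), parent(h,g)
round 1: derive cover(e,i) via R2 from blue(e,f), parent(f,i)
round 1: derive cover(f,g) via R2 from blue(f,b), parent(b,g)
round 1: derive cover(g,g) via R2 from blue(g,b), parent(b,g)
round 1: derive cover(h,g) via R2 from blue(h,h), parent(h,g)
round 1: derive cover(h,i) via R2 from blue(h,f), parent(f,i)
round 1: derive cover(i,e) via R2 from blue(i,i), parent(i,e)
round 1: derive cover(i,g) via R2 from blue(i,b), parent(b,g)
round 2: derive cover(e,b) via R1 from cover(e,i), parent(i,b)
round 2: derive cover(f,e) via R1 from cover(f,g), parent(g,e)
round 2: derive cover(g,e) via R1 from cover(g,g), parent(g,e)
round 2: derive cover(h,b) via R1 from cover(h,i), parent(i,b)
round 2: derive cover(h,e) via R1 from cover(h,g), parent(g,e)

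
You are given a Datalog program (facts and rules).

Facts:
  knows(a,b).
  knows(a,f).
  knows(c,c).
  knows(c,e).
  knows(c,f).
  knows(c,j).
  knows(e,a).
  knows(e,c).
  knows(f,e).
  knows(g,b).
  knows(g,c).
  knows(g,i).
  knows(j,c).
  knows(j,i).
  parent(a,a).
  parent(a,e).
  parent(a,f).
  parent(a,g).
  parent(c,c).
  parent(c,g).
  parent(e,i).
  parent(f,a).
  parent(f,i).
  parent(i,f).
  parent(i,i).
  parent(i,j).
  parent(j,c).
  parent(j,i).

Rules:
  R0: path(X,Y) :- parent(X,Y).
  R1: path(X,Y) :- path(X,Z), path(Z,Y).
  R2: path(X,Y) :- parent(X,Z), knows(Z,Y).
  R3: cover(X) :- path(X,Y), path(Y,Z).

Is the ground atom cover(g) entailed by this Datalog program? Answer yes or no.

no

round 1: derive path(a,a) via R0 from parent(a,a)
round 1: derive path(a,e) via R0 from parent(a,e)
round 1: derive path(a,f) via R0 from parent(a,f)
round 1: derive path(a,g) via R0 from parent(a,g)
round 1: derive path(c,c) via R0 from parent(c,c)
round 1: derive path(c,g) via R0 from parent(c,g)
round 1: derive path(e,i) via R0 from parent(e,i)
round 1: derive path(f,a) via R0 from parent(f,a)
round 1: derive path(f,i) via R0 from parent(f,i)
round 1: derive path(i,f) via R0 from parent(i,f)
round 1: derive path(i,i) via R0 from parent(i,i)
round 1: derive path(i,j) via R0 from parent(i,j)
round 1: derive path(j,c) via R0 from parent(j,c)
round 1: derive path(j,i) via R0 from parent(j,i)
round 1: derive path(a,b) via R2 from parent(a,a), knows(a,b)
round 1: derive path(a,c) via R2 from parent(a,e), knows(e,c)
round 1: derive path(a,i) via R2 from parent(a,g), knows(g,i)
round 1: derive path(c,b) via R2 from parent(c,g), knows(g,b)
round 1: derive path(c,e) via R2 from parent(c,c), knows(c,e)
round 1: derive path(c,f) via R2 from parent(c,c), knows(c,f)
round 1: derive path(c,i) via R2 from parent(c,g), knows(g,i)
round 1: derive path(c,j) via R2 from parent(c,c), knows(c,j)
round 1: derive path(f,b) via R2 from parent(f,a), knows(a,b)
round 1: derive path(f,f) via R2 from parent(f,a), knows(a,f)
round 1: derive path(i,c) via R2 from parent(i,j), knows(j,c)
round 1: derive path(i,e) via R2 from parent(i,f), knows(f,e)
round 1: derive path(j,e) via R2 from parent(j,c), knows(c,e)
round 1: derive path(j,f) via R2 from parent(j,c), knows(c,f)
round 1: derive path(j,j) via R2 from parent(j,c), knows(c,j)
round 2: derive path(a,j) via R1 from path(a,c), path(c,j)
round 2: derive path(c,a) via R1 from path(c,f), path(f,a)
round 2: derive path(e,c) via R1 from path(e,i), path(i,c)
round 2: derive path(e,e) via R1 from path(e,i), path(i,e)
round 2: derive path(e,f) via R1 from path(e,i), path(i,f)
round 2: derive path(e,j) via R1 from path(e,i), path(i,j)
round 2: derive path(f,c) via R1 from path(f,a), path(a,c)
round 2: derive path(f,e) via R1 from path(f,a), path(a,e)
round 2: derive path(f,g) via R1 from path(f,a), path(a,g)
round 2: derive path(f,j) via R1 from path(f,i), path(i,j)
round 2: derive path(i,a) via R1 from path(i,f), path(f,a)
round 2: derive path(i,b) via R1 from path(i,c), path(c,b)
round 2: derive path(i,g) via R1 from path(i,c), path(c,g)
round 2: derive path(j,a) via R1 from path(j,f), path(f,a)
round 2: derive path(j,b) via R1 from path(j,c), path(c,b)
round 2: derive path(j,g) via R1 from path(j,c), path(c,g)
round 2: derive cover(a) via R3 from path(a,a), path(a,a)
round 2: derive cover(c) via R3 from path(c,c), path(c,b)
round 2: derive cover(e) via R3 from path(e,i), path(i,c)
round 2: derive cover(f) via R3 from path(f,a), path(a,a)
round 2: derive cover(i) via R3 from path(i,c), path(c,b)
round 2: derive cover(j) via R3 from path(j,c), path(c,b)
round 3: derive path(e,a) via R1 from path(e,c), path(c,a)
round 3: derive path(e,b) via R1 from path(e,c), path(c,b)
round 3: derive path(e,g) via R1 from path(e,c), path(c,g)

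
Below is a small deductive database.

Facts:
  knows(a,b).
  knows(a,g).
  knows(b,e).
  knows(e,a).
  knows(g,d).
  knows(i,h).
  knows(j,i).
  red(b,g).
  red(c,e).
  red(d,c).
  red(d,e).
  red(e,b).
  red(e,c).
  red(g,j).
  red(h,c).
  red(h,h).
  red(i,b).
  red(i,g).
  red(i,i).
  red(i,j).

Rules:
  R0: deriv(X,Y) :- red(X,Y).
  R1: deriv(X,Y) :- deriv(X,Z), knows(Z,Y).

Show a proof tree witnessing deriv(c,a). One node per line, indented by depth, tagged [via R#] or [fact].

round 1: derive deriv(b,g) via R0 from red(b,g)
round 1: derive deriv(c,e) via R0 from red(c,e)
round 1: derive deriv(d,c) via R0 from red(d,c)
round 1: derive deriv(d,e) via R0 from red(d,e)
round 1: derive deriv(e,b) via R0 from red(e,b)
round 1: derive deriv(e,c) via R0 from red(e,c)
round 1: derive deriv(g,j) via R0 from red(g,j)
round 1: derive deriv(h,c) via R0 from red(h,c)
round 1: derive deriv(h,h) via R0 from red(h,h)
round 1: derive deriv(i,b) via R0 from red(i,b)
round 1: derive deriv(i,g) via R0 from red(i,g)
round 1: derive deriv(i,i) via R0 from red(i,i)
round 1: derive deriv(i,j) via R0 from red(i,j)
round 2: derive deriv(b,d) via R1 from deriv(b,g), knows(g,d)
round 2: derive deriv(c,a) via R1 from deriv(c,e), knows(e,a)
round 2: derive deriv(d,a) via R1 from deriv(d,e), knows(e,a)
round 2: derive deriv(e,e) via R1 from deriv(e,b), knows(b,e)
round 2: derive deriv(g,i) via R1 from deriv(g,j), knows(j,i)
round 2: derive deriv(i,d) via R1 from deriv(i,g), knows(g,d)
round 2: derive deriv(i,e) via R1 from deriv(i,b), knows(b,e)
round 2: derive deriv(i,h) via R1 from deriv(i,i), knows(i,h)
round 3: derive deriv(c,b) via R1 from deriv(c,a), knows(a,b)
round 3: derive deriv(c,g) via R1 from deriv(c,a), knows(a,g)
round 3: derive deriv(d,b) via R1 from deriv(d,a), knows(a,b)
round 3: derive deriv(d,g) via R1 from deriv(d,a), knows(a,g)
round 3: derive deriv(e,a) via R1 from deriv(e,e), knows(e,a)
round 3: derive deriv(g,h) via R1 from deriv(g,i), knows(i,h)
round 3: derive deriv(i,a) via R1 from deriv(i,e), knows(e,a)
round 4: derive deriv(c,d) via R1 from deriv(c,g), knows(g,d)
round 4: derive deriv(d,d) via R1 from deriv(d,g), knows(g,d)
round 4: derive deriv(e,g) via R1 from deriv(e,a), knows(a,g)
round 5: derive deriv(e,d) via R1 from deriv(e,g), knows(g,d)

deriv(c,a)  [via R1]
  deriv(c,e)  [via R0]
    red(c,e)  [fact]
  knows(e,a)  [fact]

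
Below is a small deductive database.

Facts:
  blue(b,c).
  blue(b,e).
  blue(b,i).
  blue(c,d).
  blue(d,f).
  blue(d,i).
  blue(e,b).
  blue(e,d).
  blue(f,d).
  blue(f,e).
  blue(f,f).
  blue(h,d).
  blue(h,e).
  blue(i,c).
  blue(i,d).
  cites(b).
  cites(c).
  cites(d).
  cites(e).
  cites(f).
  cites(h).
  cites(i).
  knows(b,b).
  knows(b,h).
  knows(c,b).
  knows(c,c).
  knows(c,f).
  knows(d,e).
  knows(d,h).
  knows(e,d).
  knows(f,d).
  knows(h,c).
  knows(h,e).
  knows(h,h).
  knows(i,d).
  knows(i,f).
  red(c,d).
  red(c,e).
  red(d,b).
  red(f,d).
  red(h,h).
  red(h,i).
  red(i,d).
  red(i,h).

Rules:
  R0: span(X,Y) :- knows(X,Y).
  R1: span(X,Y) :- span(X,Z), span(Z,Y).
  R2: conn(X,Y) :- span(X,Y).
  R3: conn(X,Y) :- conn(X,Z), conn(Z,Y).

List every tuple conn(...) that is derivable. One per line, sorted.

conn(b,b)
conn(b,c)
conn(b,d)
conn(b,e)
conn(b,f)
conn(b,h)
conn(c,b)
conn(c,c)
conn(c,d)
conn(c,e)
conn(c,f)
conn(c,h)
conn(d,b)
conn(d,c)
conn(d,d)
conn(d,e)
conn(d,f)
conn(d,h)
conn(e,b)
conn(e,c)
conn(e,d)
conn(e,e)
conn(e,f)
conn(e,h)
conn(f,b)
conn(f,c)
conn(f,d)
conn(f,e)
conn(f,f)
conn(f,h)
conn(h,b)
conn(h,c)
conn(h,d)
conn(h,e)
conn(h,f)
conn(h,h)
conn(i,b)
conn(i,c)
conn(i,d)
conn(i,e)
conn(i,f)
conn(i,h)

round 1: derive span(b,b) via R0 from knows(b,b)
round 1: derive span(b,h) via R0 from knows(b,h)
round 1: derive span(c,b) via R0 from knows(c,b)
round 1: derive span(c,c) via R0 from knows(c,c)
round 1: derive span(c,f) via R0 from knows(c,f)
round 1: derive span(d,e) via R0 from knows(d,e)
round 1: derive span(d,h) via R0 from knows(d,h)
round 1: derive span(e,d) via R0 from knows(e,d)
round 1: derive span(f,d) via R0 from knows(f,d)
round 1: derive span(h,c) via R0 from knows(h,c)
round 1: derive span(h,e) via R0 from knows(h,e)
round 1: derive span(h,h) via R0 from knows(h,h)
round 1: derive span(i,d) via R0 from knows(i,d)
round 1: derive span(i,f) via R0 from knows(i,f)
round 2: derive span(b,c) via R1 from span(b,h), span(h,c)
round 2: derive span(b,e) via R1 from span(b,h), span(h,e)
round 2: derive span(c,d) via R1 from span(c,f), span(f,d)
round 2: derive span(c,h) via R1 from span(c,b), span(b,h)
round 2: derive span(d,c) via R1 from span(d,h), span(h,c)
round 2: derive span(d,d) via R1 from span(d,e), span(e,d)
round 2: derive span(e,e) via R1 from span(e,d), span(d,e)
round 2: derive span(e,h) via R1 from span(e,d), span(d,h)
round 2: derive span(f,e) via R1 from span(f,d), span(d,e)
round 2: derive span(f,h) via R1 from span(f,d), span(d,h)
round 2: derive span(h,b) via R1 from span(h,c), span(c,b)
round 2: derive span(h,d) via R1 from span(h,e), span(e,d)
round 2: derive span(h,f) via R1 from span(h,c), span(c,f)
round 2: derive span(i,e) via R1 from span(i,d), span(d,e)
round 2: derive span(i,h) via R1 from span(i,d), span(d,h)
round 2: derive conn(b,b) via R2 from span(b,b)
round 2: derive conn(b,h) via R2 from span(b,h)
round 2: derive conn(c,b) via R2 from span(c,b)
round 2: derive conn(c,c) via R2 from span(c,c)
round 2: derive conn(c,f) via R2 from span(c,f)
round 2: derive conn(d,e) via R2 from span(d,e)
round 2: derive conn(d,h) via R2 from span(d,h)
round 2: derive conn(e,d) via R2 from span(e,d)
round 2: derive conn(f,d) via R2 from span(f,d)
round 2: derive conn(h,c) via R2 from span(h,c)
round 2: derive conn(h,e) via R2 from span(h,e)
round 2: derive conn(h,h) via R2 from span(h,h)
round 2: derive conn(i,d) via R2 from span(i,d)
round 2: derive conn(i,f) via R2 from span(i,f)
round 3: derive span(b,d) via R1 from span(b,c), span(c,d)
round 3: derive span(b,f) via R1 from span(b,c), span(c,f)
round 3: derive span(c,e) via R1 from span(c,b), span(b,e)
round 3: derive span(d,b) via R1 from span(d,c), span(c,b)
round 3: derive span(d,f) via R1 from span(d,c), span(c,f)
round 3: derive span(e,b) via R1 from span(e,h), span(h,b)
round 3: derive span(e,c) via R1 from span(e,d), span(d,c)
round 3: derive span(e,f) via R1 from span(e,h), span(h,f)
round 3: derive span(f,b) via R1 from span(f,h), span(h,b)
round 3: derive span(f,c) via R1 from span(f,d), span(d,c)
round 3: derive span(f,f) via R1 from span(f,h), span(h,f)
round 3: derive span(i,b) via R1 from span(i,h), span(h,b)
round 3: derive span(i,c) via R1 from span(i,d), span(d,c)
round 3: derive conn(b,c) via R2 from span(b,c)
round 3: derive conn(b,e) via R2 from span(b,e)
round 3: derive conn(c,d) via R2 from span(c,d)
round 3: derive conn(c,h) via R2 from span(c,h)
round 3: derive conn(d,c) via R2 from span(d,c)
round 3: derive conn(d,d) via R2 from span(d,d)
round 3: derive conn(e,e) via R2 from span(e,e)
round 3: derive conn(e,h) via R2 from span(e,h)
round 3: derive conn(f,e) via R2 from span(f,e)
round 3: derive conn(f,h) via R2 from span(f,h)
round 3: derive conn(h,b) via R2 from span(h,b)
round 3: derive conn(h,d) via R2 from span(h,d)
round 3: derive conn(h,f) via R2 from span(h,f)
round 3: derive conn(i,e) via R2 from span(i,e)
round 3: derive conn(i,h) via R2 from span(i,h)
round 4: derive conn(b,d) via R2 from span(b,d)
round 4: derive conn(b,f) via R2 from span(b,f)
round 4: derive conn(c,e) via R2 from span(c,e)
round 4: derive conn(d,b) via R2 from span(d,b)
round 4: derive conn(d,f) via R2 from span(d,f)
round 4: derive conn(e,b) via R2 from span(e,b)
round 4: derive conn(e,c) via R2 from span(e,c)
round 4: derive conn(e,f) via R2 from span(e,f)
round 4: derive conn(f,b) via R2 from span(f,b)
round 4: derive conn(f,c) via R2 from span(f,c)
round 4: derive conn(f,f) via R2 from span(f,f)
round 4: derive conn(i,b) via R2 from span(i,b)
round 4: derive conn(i,c) via R2 from span(i,c)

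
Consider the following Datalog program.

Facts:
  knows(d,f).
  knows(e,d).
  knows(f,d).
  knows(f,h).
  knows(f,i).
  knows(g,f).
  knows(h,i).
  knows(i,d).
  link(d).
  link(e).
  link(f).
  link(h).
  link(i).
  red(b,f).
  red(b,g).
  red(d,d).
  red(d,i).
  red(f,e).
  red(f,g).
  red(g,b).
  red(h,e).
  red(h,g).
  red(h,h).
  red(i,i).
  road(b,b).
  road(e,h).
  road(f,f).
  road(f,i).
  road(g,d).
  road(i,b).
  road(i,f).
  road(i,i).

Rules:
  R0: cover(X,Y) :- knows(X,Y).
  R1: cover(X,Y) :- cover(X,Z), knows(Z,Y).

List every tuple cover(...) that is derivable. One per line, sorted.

round 1: derive cover(d,f) via R0 from knows(d,f)
round 1: derive cover(e,d) via R0 from knows(e,d)
round 1: derive cover(f,d) via R0 from knows(f,d)
round 1: derive cover(f,h) via R0 from knows(f,h)
round 1: derive cover(f,i) via R0 from knows(f,i)
round 1: derive cover(g,f) via R0 from knows(g,f)
round 1: derive cover(h,i) via R0 from knows(h,i)
round 1: derive cover(i,d) via R0 from knows(i,d)
round 2: derive cover(d,d) via R1 from cover(d,f), knows(f,d)
round 2: derive cover(d,h) via R1 from cover(d,f), knows(f,h)
round 2: derive cover(d,i) via R1 from cover(d,f), knows(f,i)
round 2: derive cover(e,f) via R1 from cover(e,d), knows(d,f)
round 2: derive cover(f,f) via R1 from cover(f,d), knows(d,f)
round 2: derive cover(g,d) via R1 from cover(g,f), knows(f,d)
round 2: derive cover(g,h) via R1 from cover(g,f), knows(f,h)
round 2: derive cover(g,i) via R1 from cover(g,f), knows(f,i)
round 2: derive cover(h,d) via R1 from cover(h,i), knows(i,d)
round 2: derive cover(i,f) via R1 from cover(i,d), knows(d,f)
round 3: derive cover(e,h) via R1 from cover(e,f), knows(f,h)
round 3: derive cover(e,i) via R1 from cover(e,f), knows(f,i)
round 3: derive cover(h,f) via R1 from cover(h,d), knows(d,f)
round 3: derive cover(i,h) via R1 from cover(i,f), knows(f,h)
round 3: derive cover(i,i) via R1 from cover(i,f), knows(f,i)
round 4: derive cover(h,h) via R1 from cover(h,f), knows(f,h)

cover(d,d)
cover(d,f)
cover(d,h)
cover(d,i)
cover(e,d)
cover(e,f)
cover(e,h)
cover(e,i)
cover(f,d)
cover(f,f)
cover(f,h)
cover(f,i)
cover(g,d)
cover(g,f)
cover(g,h)
cover(g,i)
cover(h,d)
cover(h,f)
cover(h,h)
cover(h,i)
cover(i,d)
cover(i,f)
cover(i,h)
cover(i,i)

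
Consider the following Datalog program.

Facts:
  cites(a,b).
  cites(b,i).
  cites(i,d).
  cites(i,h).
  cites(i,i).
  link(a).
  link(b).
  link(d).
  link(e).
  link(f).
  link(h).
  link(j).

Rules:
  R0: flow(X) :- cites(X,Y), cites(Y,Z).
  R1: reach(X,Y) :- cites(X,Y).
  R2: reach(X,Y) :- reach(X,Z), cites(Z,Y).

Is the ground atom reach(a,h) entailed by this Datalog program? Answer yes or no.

yes

round 1: derive reach(a,b) via R1 from cites(a,b)
round 1: derive reach(b,i) via R1 from cites(b,i)
round 1: derive reach(i,d) via R1 from cites(i,d)
round 1: derive reach(i,h) via R1 from cites(i,h)
round 1: derive reach(i,i) via R1 from cites(i,i)
round 2: derive reach(a,i) via R2 from reach(a,b), cites(b,i)
round 2: derive reach(b,d) via R2 from reach(b,i), cites(i,d)
round 2: derive reach(b,h) via R2 from reach(b,i), cites(i,h)
round 3: derive reach(a,d) via R2 from reach(a,i), cites(i,d)
round 3: derive reach(a,h) via R2 from reach(a,i), cites(i,h)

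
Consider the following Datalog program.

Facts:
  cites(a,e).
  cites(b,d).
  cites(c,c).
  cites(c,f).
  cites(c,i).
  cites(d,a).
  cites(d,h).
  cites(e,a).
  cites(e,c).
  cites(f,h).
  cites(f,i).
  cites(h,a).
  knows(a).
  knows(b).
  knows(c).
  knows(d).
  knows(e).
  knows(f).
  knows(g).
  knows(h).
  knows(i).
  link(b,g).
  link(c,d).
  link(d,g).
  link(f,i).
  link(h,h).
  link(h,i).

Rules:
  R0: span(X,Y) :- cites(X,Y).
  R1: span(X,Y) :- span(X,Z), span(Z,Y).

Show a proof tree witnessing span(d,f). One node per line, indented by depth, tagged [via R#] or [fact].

round 1: derive span(a,e) via R0 from cites(a,e)
round 1: derive span(b,d) via R0 from cites(b,d)
round 1: derive span(c,c) via R0 from cites(c,c)
round 1: derive span(c,f) via R0 from cites(c,f)
round 1: derive span(c,i) via R0 from cites(c,i)
round 1: derive span(d,a) via R0 from cites(d,a)
round 1: derive span(d,h) via R0 from cites(d,h)
round 1: derive span(e,a) via R0 from cites(e,a)
round 1: derive span(e,c) via R0 from cites(e,c)
round 1: derive span(f,h) via R0 from cites(f,h)
round 1: derive span(f,i) via R0 from cites(f,i)
round 1: derive span(h,a) via R0 from cites(h,a)
round 2: derive span(a,a) via R1 from span(a,e), span(e,a)
round 2: derive span(a,c) via R1 from span(a,e), span(e,c)
round 2: derive span(b,a) via R1 from span(b,d), span(d,a)
round 2: derive span(b,h) via R1 from span(b,d), span(d,h)
round 2: derive span(c,h) via R1 from span(c,f), span(f,h)
round 2: derive span(d,e) via R1 from span(d,a), span(a,e)
round 2: derive span(e,e) via R1 from span(e,a), span(a,e)
round 2: derive span(e,f) via R1 from span(e,c), span(c,f)
round 2: derive span(e,i) via R1 from span(e,c), span(c,i)
round 2: derive span(f,a) via R1 from span(f,h), span(h,a)
round 2: derive span(h,e) via R1 from span(h,a), span(a,e)
round 3: derive span(a,f) via R1 from span(a,c), span(c,f)
round 3: derive span(a,h) via R1 from span(a,c), span(c,h)
round 3: derive span(a,i) via R1 from span(a,c), span(c,i)
round 3: derive span(b,c) via R1 from span(b,a), span(a,c)
round 3: derive span(b,e) via R1 from span(b,a), span(a,e)
round 3: derive span(c,a) via R1 from span(c,f), span(f,a)
round 3: derive span(c,e) via R1 from span(c,h), span(h,e)
round 3: derive span(d,c) via R1 from span(d,a), span(a,c)
round 3: derive span(d,f) via R1 from span(d,e), span(e,f)
round 3: derive span(d,i) via R1 from span(d,e), span(e,i)
round 3: derive span(e,h) via R1 from span(e,c), span(c,h)
round 3: derive span(f,c) via R1 from span(f,a), span(a,c)
round 3: derive span(f,e) via R1 from span(f,a), span(a,e)
round 3: derive span(h,c) via R1 from span(h,a), span(a,c)
round 3: derive span(h,f) via R1 from span(h,e), span(e,f)
round 3: derive span(h,i) via R1 from span(h,e), span(e,i)
round 4: derive span(b,f) via R1 from span(b,a), span(a,f)
round 4: derive span(b,i) via R1 from span(b,a), span(a,i)
round 4: derive span(f,f) via R1 from span(f,a), span(a,f)
round 4: derive span(h,h) via R1 from span(h,a), span(a,h)

span(d,f)  [via R1]
  span(d,e)  [via R1]
    span(d,a)  [via R0]
      cites(d,a)  [fact]
    span(a,e)  [via R0]
      cites(a,e)  [fact]
  span(e,f)  [via R1]
    span(e,c)  [via R0]
      cites(e,c)  [fact]
    span(c,f)  [via R0]
      cites(c,f)  [fact]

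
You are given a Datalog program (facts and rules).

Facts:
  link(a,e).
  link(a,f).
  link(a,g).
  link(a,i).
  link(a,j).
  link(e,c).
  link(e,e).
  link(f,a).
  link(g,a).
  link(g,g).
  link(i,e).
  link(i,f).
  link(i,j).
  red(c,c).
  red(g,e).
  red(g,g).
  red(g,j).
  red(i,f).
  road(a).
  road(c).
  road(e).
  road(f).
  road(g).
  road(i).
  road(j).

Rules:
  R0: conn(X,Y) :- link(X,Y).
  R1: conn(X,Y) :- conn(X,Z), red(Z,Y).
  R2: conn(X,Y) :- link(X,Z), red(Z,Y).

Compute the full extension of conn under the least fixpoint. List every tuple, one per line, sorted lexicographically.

round 1: derive conn(a,e) via R0 from link(a,e)
round 1: derive conn(a,f) via R0 from link(a,f)
round 1: derive conn(a,g) via R0 from link(a,g)
round 1: derive conn(a,i) via R0 from link(a,i)
round 1: derive conn(a,j) via R0 from link(a,j)
round 1: derive conn(e,c) via R0 from link(e,c)
round 1: derive conn(e,e) via R0 from link(e,e)
round 1: derive conn(f,a) via R0 from link(f,a)
round 1: derive conn(g,a) via R0 from link(g,a)
round 1: derive conn(g,g) via R0 from link(g,g)
round 1: derive conn(i,e) via R0 from link(i,e)
round 1: derive conn(i,f) via R0 from link(i,f)
round 1: derive conn(i,j) via R0 from link(i,j)
round 1: derive conn(g,e) via R2 from link(g,g), red(g,e)
round 1: derive conn(g,j) via R2 from link(g,g), red(g,j)

conn(a,e)
conn(a,f)
conn(a,g)
conn(a,i)
conn(a,j)
conn(e,c)
conn(e,e)
conn(f,a)
conn(g,a)
conn(g,e)
conn(g,g)
conn(g,j)
conn(i,e)
conn(i,f)
conn(i,j)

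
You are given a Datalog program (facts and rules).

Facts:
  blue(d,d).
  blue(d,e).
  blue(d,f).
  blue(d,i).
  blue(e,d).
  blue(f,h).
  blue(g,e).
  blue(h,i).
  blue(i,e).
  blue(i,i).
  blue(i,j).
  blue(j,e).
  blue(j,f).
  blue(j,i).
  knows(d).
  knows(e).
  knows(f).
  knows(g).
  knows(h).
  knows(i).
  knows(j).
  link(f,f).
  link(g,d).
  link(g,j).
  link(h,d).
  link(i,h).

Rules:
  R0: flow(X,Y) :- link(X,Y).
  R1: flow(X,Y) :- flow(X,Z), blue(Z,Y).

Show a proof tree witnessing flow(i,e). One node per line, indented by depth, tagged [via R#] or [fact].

flow(i,e)  [via R1]
  flow(i,i)  [via R1]
    flow(i,h)  [via R0]
      link(i,h)  [fact]
    blue(h,i)  [fact]
  blue(i,e)  [fact]

round 1: derive flow(f,f) via R0 from link(f,f)
round 1: derive flow(g,d) via R0 from link(g,d)
round 1: derive flow(g,j) via R0 from link(g,j)
round 1: derive flow(h,d) via R0 from link(h,d)
round 1: derive flow(i,h) via R0 from link(i,h)
round 2: derive flow(f,h) via R1 from flow(f,f), blue(f,h)
round 2: derive flow(g,e) via R1 from flow(g,d), blue(d,e)
round 2: derive flow(g,f) via R1 from flow(g,d), blue(d,f)
round 2: derive flow(g,i) via R1 from flow(g,d), blue(d,i)
round 2: derive flow(h,e) via R1 from flow(h,d), blue(d,e)
round 2: derive flow(h,f) via R1 from flow(h,d), blue(d,f)
round 2: derive flow(h,i) via R1 from flow(h,d), blue(d,i)
round 2: derive flow(i,i) via R1 from flow(i,h), blue(h,i)
round 3: derive flow(f,i) via R1 from flow(f,h), blue(h,i)
round 3: derive flow(g,h) via R1 from flow(g,f), blue(f,h)
round 3: derive flow(h,h) via R1 from flow(h,f), blue(f,h)
round 3: derive flow(h,j) via R1 from flow(h,i), blue(i,j)
round 3: derive flow(i,e) via R1 from flow(i,i), blue(i,e)
round 3: derive flow(i,j) via R1 from flow(i,i), blue(i,j)
round 4: derive flow(f,e) via R1 from flow(f,i), blue(i,e)
round 4: derive flow(f,j) via R1 from flow(f,i), blue(i,j)
round 4: derive flow(i,d) via R1 from flow(i,e), blue(e,d)
round 4: derive flow(i,f) via R1 from flow(i,j), blue(j,f)
round 5: derive flow(f,d) via R1 from flow(f,e), blue(e,d)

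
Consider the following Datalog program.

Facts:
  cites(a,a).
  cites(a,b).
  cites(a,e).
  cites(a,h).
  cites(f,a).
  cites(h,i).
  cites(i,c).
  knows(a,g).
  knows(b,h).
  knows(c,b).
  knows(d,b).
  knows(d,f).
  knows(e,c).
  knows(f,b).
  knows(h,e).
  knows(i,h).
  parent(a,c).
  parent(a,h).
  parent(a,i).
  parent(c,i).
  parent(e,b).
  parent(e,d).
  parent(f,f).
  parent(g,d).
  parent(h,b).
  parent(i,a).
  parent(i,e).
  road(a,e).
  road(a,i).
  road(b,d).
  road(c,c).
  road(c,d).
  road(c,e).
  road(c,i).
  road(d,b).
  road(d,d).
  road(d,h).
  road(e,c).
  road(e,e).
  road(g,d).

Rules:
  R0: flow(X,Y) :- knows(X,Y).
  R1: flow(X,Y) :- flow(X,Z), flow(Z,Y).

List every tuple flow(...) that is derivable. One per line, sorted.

flow(a,g)
flow(b,b)
flow(b,c)
flow(b,e)
flow(b,h)
flow(c,b)
flow(c,c)
flow(c,e)
flow(c,h)
flow(d,b)
flow(d,c)
flow(d,e)
flow(d,f)
flow(d,h)
flow(e,b)
flow(e,c)
flow(e,e)
flow(e,h)
flow(f,b)
flow(f,c)
flow(f,e)
flow(f,h)
flow(h,b)
flow(h,c)
flow(h,e)
flow(h,h)
flow(i,b)
flow(i,c)
flow(i,e)
flow(i,h)

round 1: derive flow(a,g) via R0 from knows(a,g)
round 1: derive flow(b,h) via R0 from knows(b,h)
round 1: derive flow(c,b) via R0 from knows(c,b)
round 1: derive flow(d,b) via R0 from knows(d,b)
round 1: derive flow(d,f) via R0 from knows(d,f)
round 1: derive flow(e,c) via R0 from knows(e,c)
round 1: derive flow(f,b) via R0 from knows(f,b)
round 1: derive flow(h,e) via R0 from knows(h,e)
round 1: derive flow(i,h) via R0 from knows(i,h)
round 2: derive flow(b,e) via R1 from flow(b,h), flow(h,e)
round 2: derive flow(c,h) via R1 from flow(c,b), flow(b,h)
round 2: derive flow(d,h) via R1 from flow(d,b), flow(b,h)
round 2: derive flow(e,b) via R1 from flow(e,c), flow(c,b)
round 2: derive flow(f,h) via R1 from flow(f,b), flow(b,h)
round 2: derive flow(h,c) via R1 from flow(h,e), flow(e,c)
round 2: derive flow(i,e) via R1 from flow(i,h), flow(h,e)
round 3: derive flow(b,b) via R1 from flow(b,e), flow(e,b)
round 3: derive flow(b,c) via R1 from flow(b,e), flow(e,c)
round 3: derive flow(c,c) via R1 from flow(c,h), flow(h,c)
round 3: derive flow(c,e) via R1 from flow(c,b), flow(b,e)
round 3: derive flow(d,c) via R1 from flow(d,h), flow(h,c)
round 3: derive flow(d,e) via R1 from flow(d,b), flow(b,e)
round 3: derive flow(e,e) via R1 from flow(e,b), flow(b,e)
round 3: derive flow(e,h) via R1 from flow(e,b), flow(b,h)
round 3: derive flow(f,c) via R1 from flow(f,h), flow(h,c)
round 3: derive flow(f,e) via R1 from flow(f,b), flow(b,e)
round 3: derive flow(h,b) via R1 from flow(h,c), flow(c,b)
round 3: derive flow(h,h) via R1 from flow(h,c), flow(c,h)
round 3: derive flow(i,b) via R1 from flow(i,e), flow(e,b)
round 3: derive flow(i,c) via R1 from flow(i,e), flow(e,c)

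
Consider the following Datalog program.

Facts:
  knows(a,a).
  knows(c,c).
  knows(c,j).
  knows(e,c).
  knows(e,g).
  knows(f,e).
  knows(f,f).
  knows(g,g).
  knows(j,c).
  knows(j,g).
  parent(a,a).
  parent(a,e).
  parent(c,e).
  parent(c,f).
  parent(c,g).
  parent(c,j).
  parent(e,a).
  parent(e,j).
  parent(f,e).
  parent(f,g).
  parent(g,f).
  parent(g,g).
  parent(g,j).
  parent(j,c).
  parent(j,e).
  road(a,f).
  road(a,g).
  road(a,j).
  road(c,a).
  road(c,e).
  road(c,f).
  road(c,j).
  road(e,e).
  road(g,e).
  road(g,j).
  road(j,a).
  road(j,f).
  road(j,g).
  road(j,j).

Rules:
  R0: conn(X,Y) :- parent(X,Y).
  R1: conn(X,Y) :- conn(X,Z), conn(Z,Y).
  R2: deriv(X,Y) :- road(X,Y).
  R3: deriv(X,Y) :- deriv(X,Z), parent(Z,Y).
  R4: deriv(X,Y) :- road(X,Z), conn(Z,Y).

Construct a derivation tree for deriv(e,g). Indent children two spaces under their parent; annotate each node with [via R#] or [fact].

round 1: derive conn(a,a) via R0 from parent(a,a)
round 1: derive conn(a,e) via R0 from parent(a,e)
round 1: derive conn(c,e) via R0 from parent(c,e)
round 1: derive conn(c,f) via R0 from parent(c,f)
round 1: derive conn(c,g) via R0 from parent(c,g)
round 1: derive conn(c,j) via R0 from parent(c,j)
round 1: derive conn(e,a) via R0 from parent(e,a)
round 1: derive conn(e,j) via R0 from parent(e,j)
round 1: derive conn(f,e) via R0 from parent(f,e)
round 1: derive conn(f,g) via R0 from parent(f,g)
round 1: derive conn(g,f) via R0 from parent(g,f)
round 1: derive conn(g,g) via R0 from parent(g,g)
round 1: derive conn(g,j) via R0 from parent(g,j)
round 1: derive conn(j,c) via R0 from parent(j,c)
round 1: derive conn(j,e) via R0 from parent(j,e)
round 1: derive deriv(a,f) via R2 from road(a,f)
round 1: derive deriv(a,g) via R2 from road(a,g)
round 1: derive deriv(a,j) via R2 from road(a,j)
round 1: derive deriv(c,a) via R2 from road(c,a)
round 1: derive deriv(c,e) via R2 from road(c,e)
round 1: derive deriv(c,f) via R2 from road(c,f)
round 1: derive deriv(c,j) via R2 from road(c,j)
round 1: derive deriv(e,e) via R2 from road(e,e)
round 1: derive deriv(g,e) via R2 from road(g,e)
round 1: derive deriv(g,j) via R2 from road(g,j)
round 1: derive deriv(j,a) via R2 from road(j,a)
round 1: derive deriv(j,f) via R2 from road(j,f)
round 1: derive deriv(j,g) via R2 from road(j,g)
round 1: derive deriv(j,j) via R2 from road(j,j)
round 2: derive conn(a,j) via R1 from conn(a,e), conn(e,j)
round 2: derive conn(c,a) via R1 from conn(c,e), conn(e,a)
round 2: derive conn(c,c) via R1 from conn(c,j), conn(j,c)
round 2: derive conn(e,c) via R1 from conn(e,j), conn(j,c)
round 2: derive conn(e,e) via R1 from conn(e,a), conn(a,e)
round 2: derive conn(f,a) via R1 from conn(f,e), conn(e,a)
round 2: derive conn(f,f) via R1 from conn(f,g), conn(g,f)
round 2: derive conn(f,j) via R1 from conn(f,e), conn(e,j)
round 2: derive conn(g,c) via R1 from conn(g,j), conn(j,c)
round 2: derive conn(g,e) via R1 from conn(g,f), conn(f,e)
round 2: derive conn(j,a) via R1 from conn(j,e), conn(e,a)
round 2: derive conn(j,f) via R1 from conn(j,c), conn(c,f)
round 2: derive conn(j,g) via R1 from conn(j,c), conn(c,g)
round 2: derive conn(j,j) via R1 from conn(j,c), conn(c,j)
round 2: derive deriv(a,c) via R3 from deriv(a,j), parent(j,c)
round 2: derive deriv(a,e) via R3 from deriv(a,f), parent(f,e)
round 2: derive deriv(c,c) via R3 from deriv(c,j), parent(j,c)
round 2: derive deriv(c,g) via R3 from deriv(c,f), parent(f,g)
round 2: derive deriv(e,a) via R3 from deriv(e,e), parent(e,a)
round 2: derive deriv(e,j) via R3 from deriv(e,e), parent(e,j)
round 2: derive deriv(g,a) via R3 from deriv(g,e), parent(e,a)
round 2: derive deriv(g,c) via R3 from deriv(g,j), parent(j,c)
round 2: derive deriv(j,c) via R3 from deriv(j,j), parent(j,c)
round 2: derive deriv(j,e) via R3 from deriv(j,a), parent(a,e)
round 3: derive conn(a,c) via R1 from conn(a,e), conn(e,c)
round 3: derive conn(a,f) via R1 from conn(a,j), conn(j,f)
round 3: derive conn(a,g) via R1 from conn(a,j), conn(j,g)
round 3: derive conn(e,f) via R1 from conn(e,c), conn(c,f)
round 3: derive conn(e,g) via R1 from conn(e,c), conn(c,g)
round 3: derive conn(f,c) via R1 from conn(f,e), conn(e,c)
round 3: derive conn(g,a) via R1 from conn(g,c), conn(c,a)
round 3: derive deriv(a,a) via R3 from deriv(a,e), parent(e,a)
round 3: derive deriv(e,c) via R3 from deriv(e,j), parent(j,c)
round 3: derive deriv(g,f) via R3 from deriv(g,c), parent(c,f)
round 3: derive deriv(g,g) via R3 from deriv(g,c), parent(c,g)
round 4: derive deriv(e,f) via R3 from deriv(e,c), parent(c,f)
round 4: derive deriv(e,g) via R3 from deriv(e,c), parent(c,g)

deriv(e,g)  [via R3]
  deriv(e,c)  [via R3]
    deriv(e,j)  [via R3]
      deriv(e,e)  [via R2]
        road(e,e)  [fact]
      parent(e,j)  [fact]
    parent(j,c)  [fact]
  parent(c,g)  [fact]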